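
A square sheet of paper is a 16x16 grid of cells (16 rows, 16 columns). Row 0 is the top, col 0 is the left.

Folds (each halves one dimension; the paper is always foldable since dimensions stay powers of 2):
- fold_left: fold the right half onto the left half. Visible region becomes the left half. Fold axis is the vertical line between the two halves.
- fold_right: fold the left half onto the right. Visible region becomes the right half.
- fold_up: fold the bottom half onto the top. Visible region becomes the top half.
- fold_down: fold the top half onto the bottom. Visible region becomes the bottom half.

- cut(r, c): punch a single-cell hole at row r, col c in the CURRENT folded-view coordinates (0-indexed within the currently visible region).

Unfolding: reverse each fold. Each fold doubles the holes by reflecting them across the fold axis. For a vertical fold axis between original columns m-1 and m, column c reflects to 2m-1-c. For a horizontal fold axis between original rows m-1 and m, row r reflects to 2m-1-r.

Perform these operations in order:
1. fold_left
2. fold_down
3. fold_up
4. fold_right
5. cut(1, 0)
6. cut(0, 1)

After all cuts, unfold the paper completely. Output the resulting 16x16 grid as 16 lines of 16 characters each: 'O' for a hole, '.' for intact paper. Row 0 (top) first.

Answer: ..O..O....O..O..
...OO......OO...
................
................
................
................
...OO......OO...
..O..O....O..O..
..O..O....O..O..
...OO......OO...
................
................
................
................
...OO......OO...
..O..O....O..O..

Derivation:
Op 1 fold_left: fold axis v@8; visible region now rows[0,16) x cols[0,8) = 16x8
Op 2 fold_down: fold axis h@8; visible region now rows[8,16) x cols[0,8) = 8x8
Op 3 fold_up: fold axis h@12; visible region now rows[8,12) x cols[0,8) = 4x8
Op 4 fold_right: fold axis v@4; visible region now rows[8,12) x cols[4,8) = 4x4
Op 5 cut(1, 0): punch at orig (9,4); cuts so far [(9, 4)]; region rows[8,12) x cols[4,8) = 4x4
Op 6 cut(0, 1): punch at orig (8,5); cuts so far [(8, 5), (9, 4)]; region rows[8,12) x cols[4,8) = 4x4
Unfold 1 (reflect across v@4): 4 holes -> [(8, 2), (8, 5), (9, 3), (9, 4)]
Unfold 2 (reflect across h@12): 8 holes -> [(8, 2), (8, 5), (9, 3), (9, 4), (14, 3), (14, 4), (15, 2), (15, 5)]
Unfold 3 (reflect across h@8): 16 holes -> [(0, 2), (0, 5), (1, 3), (1, 4), (6, 3), (6, 4), (7, 2), (7, 5), (8, 2), (8, 5), (9, 3), (9, 4), (14, 3), (14, 4), (15, 2), (15, 5)]
Unfold 4 (reflect across v@8): 32 holes -> [(0, 2), (0, 5), (0, 10), (0, 13), (1, 3), (1, 4), (1, 11), (1, 12), (6, 3), (6, 4), (6, 11), (6, 12), (7, 2), (7, 5), (7, 10), (7, 13), (8, 2), (8, 5), (8, 10), (8, 13), (9, 3), (9, 4), (9, 11), (9, 12), (14, 3), (14, 4), (14, 11), (14, 12), (15, 2), (15, 5), (15, 10), (15, 13)]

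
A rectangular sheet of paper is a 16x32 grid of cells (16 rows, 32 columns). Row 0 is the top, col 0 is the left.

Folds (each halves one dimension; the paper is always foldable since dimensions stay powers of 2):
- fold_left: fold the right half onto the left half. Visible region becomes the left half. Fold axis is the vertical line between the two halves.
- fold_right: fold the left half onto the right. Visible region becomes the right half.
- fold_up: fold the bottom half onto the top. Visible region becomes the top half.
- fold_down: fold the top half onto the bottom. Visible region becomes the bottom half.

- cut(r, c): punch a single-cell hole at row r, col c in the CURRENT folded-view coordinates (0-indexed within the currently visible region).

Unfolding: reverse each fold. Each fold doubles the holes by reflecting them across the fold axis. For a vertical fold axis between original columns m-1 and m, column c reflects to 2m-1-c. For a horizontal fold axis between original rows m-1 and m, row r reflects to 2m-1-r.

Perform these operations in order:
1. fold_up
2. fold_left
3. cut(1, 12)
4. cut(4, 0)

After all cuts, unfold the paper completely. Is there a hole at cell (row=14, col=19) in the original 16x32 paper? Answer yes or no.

Op 1 fold_up: fold axis h@8; visible region now rows[0,8) x cols[0,32) = 8x32
Op 2 fold_left: fold axis v@16; visible region now rows[0,8) x cols[0,16) = 8x16
Op 3 cut(1, 12): punch at orig (1,12); cuts so far [(1, 12)]; region rows[0,8) x cols[0,16) = 8x16
Op 4 cut(4, 0): punch at orig (4,0); cuts so far [(1, 12), (4, 0)]; region rows[0,8) x cols[0,16) = 8x16
Unfold 1 (reflect across v@16): 4 holes -> [(1, 12), (1, 19), (4, 0), (4, 31)]
Unfold 2 (reflect across h@8): 8 holes -> [(1, 12), (1, 19), (4, 0), (4, 31), (11, 0), (11, 31), (14, 12), (14, 19)]
Holes: [(1, 12), (1, 19), (4, 0), (4, 31), (11, 0), (11, 31), (14, 12), (14, 19)]

Answer: yes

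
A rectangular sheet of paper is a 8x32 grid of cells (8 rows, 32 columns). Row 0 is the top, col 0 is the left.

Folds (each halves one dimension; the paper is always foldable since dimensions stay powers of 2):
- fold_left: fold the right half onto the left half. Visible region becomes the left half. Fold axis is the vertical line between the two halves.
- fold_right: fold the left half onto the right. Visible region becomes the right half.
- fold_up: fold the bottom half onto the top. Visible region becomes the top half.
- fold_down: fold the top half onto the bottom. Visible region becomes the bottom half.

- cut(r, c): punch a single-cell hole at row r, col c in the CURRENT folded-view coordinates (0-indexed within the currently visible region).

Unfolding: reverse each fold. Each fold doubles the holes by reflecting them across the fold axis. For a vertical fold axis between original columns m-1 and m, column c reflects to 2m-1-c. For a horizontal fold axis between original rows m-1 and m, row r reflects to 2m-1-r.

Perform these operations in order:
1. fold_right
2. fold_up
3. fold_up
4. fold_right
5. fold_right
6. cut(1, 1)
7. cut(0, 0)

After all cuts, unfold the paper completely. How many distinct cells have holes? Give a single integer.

Answer: 64

Derivation:
Op 1 fold_right: fold axis v@16; visible region now rows[0,8) x cols[16,32) = 8x16
Op 2 fold_up: fold axis h@4; visible region now rows[0,4) x cols[16,32) = 4x16
Op 3 fold_up: fold axis h@2; visible region now rows[0,2) x cols[16,32) = 2x16
Op 4 fold_right: fold axis v@24; visible region now rows[0,2) x cols[24,32) = 2x8
Op 5 fold_right: fold axis v@28; visible region now rows[0,2) x cols[28,32) = 2x4
Op 6 cut(1, 1): punch at orig (1,29); cuts so far [(1, 29)]; region rows[0,2) x cols[28,32) = 2x4
Op 7 cut(0, 0): punch at orig (0,28); cuts so far [(0, 28), (1, 29)]; region rows[0,2) x cols[28,32) = 2x4
Unfold 1 (reflect across v@28): 4 holes -> [(0, 27), (0, 28), (1, 26), (1, 29)]
Unfold 2 (reflect across v@24): 8 holes -> [(0, 19), (0, 20), (0, 27), (0, 28), (1, 18), (1, 21), (1, 26), (1, 29)]
Unfold 3 (reflect across h@2): 16 holes -> [(0, 19), (0, 20), (0, 27), (0, 28), (1, 18), (1, 21), (1, 26), (1, 29), (2, 18), (2, 21), (2, 26), (2, 29), (3, 19), (3, 20), (3, 27), (3, 28)]
Unfold 4 (reflect across h@4): 32 holes -> [(0, 19), (0, 20), (0, 27), (0, 28), (1, 18), (1, 21), (1, 26), (1, 29), (2, 18), (2, 21), (2, 26), (2, 29), (3, 19), (3, 20), (3, 27), (3, 28), (4, 19), (4, 20), (4, 27), (4, 28), (5, 18), (5, 21), (5, 26), (5, 29), (6, 18), (6, 21), (6, 26), (6, 29), (7, 19), (7, 20), (7, 27), (7, 28)]
Unfold 5 (reflect across v@16): 64 holes -> [(0, 3), (0, 4), (0, 11), (0, 12), (0, 19), (0, 20), (0, 27), (0, 28), (1, 2), (1, 5), (1, 10), (1, 13), (1, 18), (1, 21), (1, 26), (1, 29), (2, 2), (2, 5), (2, 10), (2, 13), (2, 18), (2, 21), (2, 26), (2, 29), (3, 3), (3, 4), (3, 11), (3, 12), (3, 19), (3, 20), (3, 27), (3, 28), (4, 3), (4, 4), (4, 11), (4, 12), (4, 19), (4, 20), (4, 27), (4, 28), (5, 2), (5, 5), (5, 10), (5, 13), (5, 18), (5, 21), (5, 26), (5, 29), (6, 2), (6, 5), (6, 10), (6, 13), (6, 18), (6, 21), (6, 26), (6, 29), (7, 3), (7, 4), (7, 11), (7, 12), (7, 19), (7, 20), (7, 27), (7, 28)]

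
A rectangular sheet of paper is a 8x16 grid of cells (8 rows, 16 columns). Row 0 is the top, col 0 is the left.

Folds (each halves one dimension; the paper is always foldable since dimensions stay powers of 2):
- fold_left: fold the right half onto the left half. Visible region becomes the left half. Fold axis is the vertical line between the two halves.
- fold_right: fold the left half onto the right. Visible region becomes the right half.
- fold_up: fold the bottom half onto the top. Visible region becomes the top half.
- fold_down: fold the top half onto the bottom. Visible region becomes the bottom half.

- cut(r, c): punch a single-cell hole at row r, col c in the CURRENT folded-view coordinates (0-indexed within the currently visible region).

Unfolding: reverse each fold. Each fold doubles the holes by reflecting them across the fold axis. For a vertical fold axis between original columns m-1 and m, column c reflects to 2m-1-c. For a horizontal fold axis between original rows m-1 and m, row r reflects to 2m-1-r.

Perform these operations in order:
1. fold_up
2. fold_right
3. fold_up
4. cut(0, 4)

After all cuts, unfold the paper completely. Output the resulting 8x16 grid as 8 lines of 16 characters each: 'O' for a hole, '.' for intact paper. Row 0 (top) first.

Answer: ...O........O...
................
................
...O........O...
...O........O...
................
................
...O........O...

Derivation:
Op 1 fold_up: fold axis h@4; visible region now rows[0,4) x cols[0,16) = 4x16
Op 2 fold_right: fold axis v@8; visible region now rows[0,4) x cols[8,16) = 4x8
Op 3 fold_up: fold axis h@2; visible region now rows[0,2) x cols[8,16) = 2x8
Op 4 cut(0, 4): punch at orig (0,12); cuts so far [(0, 12)]; region rows[0,2) x cols[8,16) = 2x8
Unfold 1 (reflect across h@2): 2 holes -> [(0, 12), (3, 12)]
Unfold 2 (reflect across v@8): 4 holes -> [(0, 3), (0, 12), (3, 3), (3, 12)]
Unfold 3 (reflect across h@4): 8 holes -> [(0, 3), (0, 12), (3, 3), (3, 12), (4, 3), (4, 12), (7, 3), (7, 12)]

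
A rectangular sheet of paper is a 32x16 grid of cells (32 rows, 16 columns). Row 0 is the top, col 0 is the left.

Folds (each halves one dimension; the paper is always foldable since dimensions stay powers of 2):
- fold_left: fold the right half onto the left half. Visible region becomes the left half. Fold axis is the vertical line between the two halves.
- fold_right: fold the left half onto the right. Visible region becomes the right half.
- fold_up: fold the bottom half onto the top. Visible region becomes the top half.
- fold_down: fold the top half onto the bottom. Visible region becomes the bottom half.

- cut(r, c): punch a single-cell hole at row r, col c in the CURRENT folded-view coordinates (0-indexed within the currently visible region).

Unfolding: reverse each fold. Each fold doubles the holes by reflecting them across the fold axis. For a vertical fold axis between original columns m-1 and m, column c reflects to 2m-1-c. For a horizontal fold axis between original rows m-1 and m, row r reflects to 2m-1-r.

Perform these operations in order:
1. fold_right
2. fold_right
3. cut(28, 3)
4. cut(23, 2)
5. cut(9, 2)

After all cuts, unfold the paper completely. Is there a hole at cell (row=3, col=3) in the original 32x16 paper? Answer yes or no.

Answer: no

Derivation:
Op 1 fold_right: fold axis v@8; visible region now rows[0,32) x cols[8,16) = 32x8
Op 2 fold_right: fold axis v@12; visible region now rows[0,32) x cols[12,16) = 32x4
Op 3 cut(28, 3): punch at orig (28,15); cuts so far [(28, 15)]; region rows[0,32) x cols[12,16) = 32x4
Op 4 cut(23, 2): punch at orig (23,14); cuts so far [(23, 14), (28, 15)]; region rows[0,32) x cols[12,16) = 32x4
Op 5 cut(9, 2): punch at orig (9,14); cuts so far [(9, 14), (23, 14), (28, 15)]; region rows[0,32) x cols[12,16) = 32x4
Unfold 1 (reflect across v@12): 6 holes -> [(9, 9), (9, 14), (23, 9), (23, 14), (28, 8), (28, 15)]
Unfold 2 (reflect across v@8): 12 holes -> [(9, 1), (9, 6), (9, 9), (9, 14), (23, 1), (23, 6), (23, 9), (23, 14), (28, 0), (28, 7), (28, 8), (28, 15)]
Holes: [(9, 1), (9, 6), (9, 9), (9, 14), (23, 1), (23, 6), (23, 9), (23, 14), (28, 0), (28, 7), (28, 8), (28, 15)]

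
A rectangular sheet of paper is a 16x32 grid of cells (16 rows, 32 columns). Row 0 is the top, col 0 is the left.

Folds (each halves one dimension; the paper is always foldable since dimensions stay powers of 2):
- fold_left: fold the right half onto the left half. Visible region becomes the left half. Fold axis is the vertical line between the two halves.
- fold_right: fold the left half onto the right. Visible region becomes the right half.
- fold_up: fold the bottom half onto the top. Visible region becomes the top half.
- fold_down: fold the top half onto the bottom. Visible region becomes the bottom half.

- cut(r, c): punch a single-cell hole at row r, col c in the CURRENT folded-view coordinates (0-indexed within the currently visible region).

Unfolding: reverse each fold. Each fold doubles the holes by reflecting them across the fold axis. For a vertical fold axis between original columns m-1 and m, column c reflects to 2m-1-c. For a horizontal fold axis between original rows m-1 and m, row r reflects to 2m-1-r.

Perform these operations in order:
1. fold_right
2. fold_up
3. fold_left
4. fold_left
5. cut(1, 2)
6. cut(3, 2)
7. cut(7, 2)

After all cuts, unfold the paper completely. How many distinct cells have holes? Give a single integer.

Answer: 48

Derivation:
Op 1 fold_right: fold axis v@16; visible region now rows[0,16) x cols[16,32) = 16x16
Op 2 fold_up: fold axis h@8; visible region now rows[0,8) x cols[16,32) = 8x16
Op 3 fold_left: fold axis v@24; visible region now rows[0,8) x cols[16,24) = 8x8
Op 4 fold_left: fold axis v@20; visible region now rows[0,8) x cols[16,20) = 8x4
Op 5 cut(1, 2): punch at orig (1,18); cuts so far [(1, 18)]; region rows[0,8) x cols[16,20) = 8x4
Op 6 cut(3, 2): punch at orig (3,18); cuts so far [(1, 18), (3, 18)]; region rows[0,8) x cols[16,20) = 8x4
Op 7 cut(7, 2): punch at orig (7,18); cuts so far [(1, 18), (3, 18), (7, 18)]; region rows[0,8) x cols[16,20) = 8x4
Unfold 1 (reflect across v@20): 6 holes -> [(1, 18), (1, 21), (3, 18), (3, 21), (7, 18), (7, 21)]
Unfold 2 (reflect across v@24): 12 holes -> [(1, 18), (1, 21), (1, 26), (1, 29), (3, 18), (3, 21), (3, 26), (3, 29), (7, 18), (7, 21), (7, 26), (7, 29)]
Unfold 3 (reflect across h@8): 24 holes -> [(1, 18), (1, 21), (1, 26), (1, 29), (3, 18), (3, 21), (3, 26), (3, 29), (7, 18), (7, 21), (7, 26), (7, 29), (8, 18), (8, 21), (8, 26), (8, 29), (12, 18), (12, 21), (12, 26), (12, 29), (14, 18), (14, 21), (14, 26), (14, 29)]
Unfold 4 (reflect across v@16): 48 holes -> [(1, 2), (1, 5), (1, 10), (1, 13), (1, 18), (1, 21), (1, 26), (1, 29), (3, 2), (3, 5), (3, 10), (3, 13), (3, 18), (3, 21), (3, 26), (3, 29), (7, 2), (7, 5), (7, 10), (7, 13), (7, 18), (7, 21), (7, 26), (7, 29), (8, 2), (8, 5), (8, 10), (8, 13), (8, 18), (8, 21), (8, 26), (8, 29), (12, 2), (12, 5), (12, 10), (12, 13), (12, 18), (12, 21), (12, 26), (12, 29), (14, 2), (14, 5), (14, 10), (14, 13), (14, 18), (14, 21), (14, 26), (14, 29)]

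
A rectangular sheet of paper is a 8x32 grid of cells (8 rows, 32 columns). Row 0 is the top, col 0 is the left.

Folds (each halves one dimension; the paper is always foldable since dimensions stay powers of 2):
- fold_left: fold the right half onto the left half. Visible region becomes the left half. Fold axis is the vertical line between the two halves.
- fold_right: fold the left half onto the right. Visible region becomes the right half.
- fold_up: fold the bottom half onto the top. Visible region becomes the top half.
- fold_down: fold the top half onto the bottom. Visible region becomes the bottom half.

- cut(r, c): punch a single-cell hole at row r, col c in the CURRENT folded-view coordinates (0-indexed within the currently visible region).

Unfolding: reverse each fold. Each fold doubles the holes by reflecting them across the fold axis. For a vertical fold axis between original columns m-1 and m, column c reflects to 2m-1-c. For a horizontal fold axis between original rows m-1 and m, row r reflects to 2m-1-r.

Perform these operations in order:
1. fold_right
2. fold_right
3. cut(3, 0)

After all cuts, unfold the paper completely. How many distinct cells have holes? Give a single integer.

Answer: 4

Derivation:
Op 1 fold_right: fold axis v@16; visible region now rows[0,8) x cols[16,32) = 8x16
Op 2 fold_right: fold axis v@24; visible region now rows[0,8) x cols[24,32) = 8x8
Op 3 cut(3, 0): punch at orig (3,24); cuts so far [(3, 24)]; region rows[0,8) x cols[24,32) = 8x8
Unfold 1 (reflect across v@24): 2 holes -> [(3, 23), (3, 24)]
Unfold 2 (reflect across v@16): 4 holes -> [(3, 7), (3, 8), (3, 23), (3, 24)]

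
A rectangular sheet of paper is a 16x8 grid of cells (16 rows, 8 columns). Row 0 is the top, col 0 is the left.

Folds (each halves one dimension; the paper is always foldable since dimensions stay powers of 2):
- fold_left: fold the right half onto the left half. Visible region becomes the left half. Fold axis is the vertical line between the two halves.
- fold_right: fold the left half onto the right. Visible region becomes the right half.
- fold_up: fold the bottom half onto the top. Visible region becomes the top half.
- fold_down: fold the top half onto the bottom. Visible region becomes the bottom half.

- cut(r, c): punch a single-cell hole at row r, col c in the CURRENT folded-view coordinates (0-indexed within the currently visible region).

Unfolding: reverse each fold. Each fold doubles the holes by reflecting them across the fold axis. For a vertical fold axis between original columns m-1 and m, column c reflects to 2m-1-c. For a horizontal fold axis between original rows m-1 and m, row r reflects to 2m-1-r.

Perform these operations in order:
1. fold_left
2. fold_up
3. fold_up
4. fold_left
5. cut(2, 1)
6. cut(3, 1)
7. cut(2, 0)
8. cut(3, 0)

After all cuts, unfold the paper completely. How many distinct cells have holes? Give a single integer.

Op 1 fold_left: fold axis v@4; visible region now rows[0,16) x cols[0,4) = 16x4
Op 2 fold_up: fold axis h@8; visible region now rows[0,8) x cols[0,4) = 8x4
Op 3 fold_up: fold axis h@4; visible region now rows[0,4) x cols[0,4) = 4x4
Op 4 fold_left: fold axis v@2; visible region now rows[0,4) x cols[0,2) = 4x2
Op 5 cut(2, 1): punch at orig (2,1); cuts so far [(2, 1)]; region rows[0,4) x cols[0,2) = 4x2
Op 6 cut(3, 1): punch at orig (3,1); cuts so far [(2, 1), (3, 1)]; region rows[0,4) x cols[0,2) = 4x2
Op 7 cut(2, 0): punch at orig (2,0); cuts so far [(2, 0), (2, 1), (3, 1)]; region rows[0,4) x cols[0,2) = 4x2
Op 8 cut(3, 0): punch at orig (3,0); cuts so far [(2, 0), (2, 1), (3, 0), (3, 1)]; region rows[0,4) x cols[0,2) = 4x2
Unfold 1 (reflect across v@2): 8 holes -> [(2, 0), (2, 1), (2, 2), (2, 3), (3, 0), (3, 1), (3, 2), (3, 3)]
Unfold 2 (reflect across h@4): 16 holes -> [(2, 0), (2, 1), (2, 2), (2, 3), (3, 0), (3, 1), (3, 2), (3, 3), (4, 0), (4, 1), (4, 2), (4, 3), (5, 0), (5, 1), (5, 2), (5, 3)]
Unfold 3 (reflect across h@8): 32 holes -> [(2, 0), (2, 1), (2, 2), (2, 3), (3, 0), (3, 1), (3, 2), (3, 3), (4, 0), (4, 1), (4, 2), (4, 3), (5, 0), (5, 1), (5, 2), (5, 3), (10, 0), (10, 1), (10, 2), (10, 3), (11, 0), (11, 1), (11, 2), (11, 3), (12, 0), (12, 1), (12, 2), (12, 3), (13, 0), (13, 1), (13, 2), (13, 3)]
Unfold 4 (reflect across v@4): 64 holes -> [(2, 0), (2, 1), (2, 2), (2, 3), (2, 4), (2, 5), (2, 6), (2, 7), (3, 0), (3, 1), (3, 2), (3, 3), (3, 4), (3, 5), (3, 6), (3, 7), (4, 0), (4, 1), (4, 2), (4, 3), (4, 4), (4, 5), (4, 6), (4, 7), (5, 0), (5, 1), (5, 2), (5, 3), (5, 4), (5, 5), (5, 6), (5, 7), (10, 0), (10, 1), (10, 2), (10, 3), (10, 4), (10, 5), (10, 6), (10, 7), (11, 0), (11, 1), (11, 2), (11, 3), (11, 4), (11, 5), (11, 6), (11, 7), (12, 0), (12, 1), (12, 2), (12, 3), (12, 4), (12, 5), (12, 6), (12, 7), (13, 0), (13, 1), (13, 2), (13, 3), (13, 4), (13, 5), (13, 6), (13, 7)]

Answer: 64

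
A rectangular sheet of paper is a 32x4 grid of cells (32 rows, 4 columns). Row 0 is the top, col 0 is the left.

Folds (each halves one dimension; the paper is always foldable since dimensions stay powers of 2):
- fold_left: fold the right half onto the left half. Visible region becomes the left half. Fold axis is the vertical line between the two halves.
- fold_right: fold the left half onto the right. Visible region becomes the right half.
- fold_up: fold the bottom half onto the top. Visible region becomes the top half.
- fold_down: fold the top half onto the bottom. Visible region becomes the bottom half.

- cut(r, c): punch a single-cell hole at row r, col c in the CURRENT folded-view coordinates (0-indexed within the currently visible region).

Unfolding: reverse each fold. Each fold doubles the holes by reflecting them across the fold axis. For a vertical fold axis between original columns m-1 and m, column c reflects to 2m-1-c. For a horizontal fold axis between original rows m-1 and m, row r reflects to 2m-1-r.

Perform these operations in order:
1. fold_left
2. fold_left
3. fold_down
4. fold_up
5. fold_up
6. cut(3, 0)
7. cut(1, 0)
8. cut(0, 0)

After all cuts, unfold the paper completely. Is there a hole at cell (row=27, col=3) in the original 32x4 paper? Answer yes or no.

Op 1 fold_left: fold axis v@2; visible region now rows[0,32) x cols[0,2) = 32x2
Op 2 fold_left: fold axis v@1; visible region now rows[0,32) x cols[0,1) = 32x1
Op 3 fold_down: fold axis h@16; visible region now rows[16,32) x cols[0,1) = 16x1
Op 4 fold_up: fold axis h@24; visible region now rows[16,24) x cols[0,1) = 8x1
Op 5 fold_up: fold axis h@20; visible region now rows[16,20) x cols[0,1) = 4x1
Op 6 cut(3, 0): punch at orig (19,0); cuts so far [(19, 0)]; region rows[16,20) x cols[0,1) = 4x1
Op 7 cut(1, 0): punch at orig (17,0); cuts so far [(17, 0), (19, 0)]; region rows[16,20) x cols[0,1) = 4x1
Op 8 cut(0, 0): punch at orig (16,0); cuts so far [(16, 0), (17, 0), (19, 0)]; region rows[16,20) x cols[0,1) = 4x1
Unfold 1 (reflect across h@20): 6 holes -> [(16, 0), (17, 0), (19, 0), (20, 0), (22, 0), (23, 0)]
Unfold 2 (reflect across h@24): 12 holes -> [(16, 0), (17, 0), (19, 0), (20, 0), (22, 0), (23, 0), (24, 0), (25, 0), (27, 0), (28, 0), (30, 0), (31, 0)]
Unfold 3 (reflect across h@16): 24 holes -> [(0, 0), (1, 0), (3, 0), (4, 0), (6, 0), (7, 0), (8, 0), (9, 0), (11, 0), (12, 0), (14, 0), (15, 0), (16, 0), (17, 0), (19, 0), (20, 0), (22, 0), (23, 0), (24, 0), (25, 0), (27, 0), (28, 0), (30, 0), (31, 0)]
Unfold 4 (reflect across v@1): 48 holes -> [(0, 0), (0, 1), (1, 0), (1, 1), (3, 0), (3, 1), (4, 0), (4, 1), (6, 0), (6, 1), (7, 0), (7, 1), (8, 0), (8, 1), (9, 0), (9, 1), (11, 0), (11, 1), (12, 0), (12, 1), (14, 0), (14, 1), (15, 0), (15, 1), (16, 0), (16, 1), (17, 0), (17, 1), (19, 0), (19, 1), (20, 0), (20, 1), (22, 0), (22, 1), (23, 0), (23, 1), (24, 0), (24, 1), (25, 0), (25, 1), (27, 0), (27, 1), (28, 0), (28, 1), (30, 0), (30, 1), (31, 0), (31, 1)]
Unfold 5 (reflect across v@2): 96 holes -> [(0, 0), (0, 1), (0, 2), (0, 3), (1, 0), (1, 1), (1, 2), (1, 3), (3, 0), (3, 1), (3, 2), (3, 3), (4, 0), (4, 1), (4, 2), (4, 3), (6, 0), (6, 1), (6, 2), (6, 3), (7, 0), (7, 1), (7, 2), (7, 3), (8, 0), (8, 1), (8, 2), (8, 3), (9, 0), (9, 1), (9, 2), (9, 3), (11, 0), (11, 1), (11, 2), (11, 3), (12, 0), (12, 1), (12, 2), (12, 3), (14, 0), (14, 1), (14, 2), (14, 3), (15, 0), (15, 1), (15, 2), (15, 3), (16, 0), (16, 1), (16, 2), (16, 3), (17, 0), (17, 1), (17, 2), (17, 3), (19, 0), (19, 1), (19, 2), (19, 3), (20, 0), (20, 1), (20, 2), (20, 3), (22, 0), (22, 1), (22, 2), (22, 3), (23, 0), (23, 1), (23, 2), (23, 3), (24, 0), (24, 1), (24, 2), (24, 3), (25, 0), (25, 1), (25, 2), (25, 3), (27, 0), (27, 1), (27, 2), (27, 3), (28, 0), (28, 1), (28, 2), (28, 3), (30, 0), (30, 1), (30, 2), (30, 3), (31, 0), (31, 1), (31, 2), (31, 3)]
Holes: [(0, 0), (0, 1), (0, 2), (0, 3), (1, 0), (1, 1), (1, 2), (1, 3), (3, 0), (3, 1), (3, 2), (3, 3), (4, 0), (4, 1), (4, 2), (4, 3), (6, 0), (6, 1), (6, 2), (6, 3), (7, 0), (7, 1), (7, 2), (7, 3), (8, 0), (8, 1), (8, 2), (8, 3), (9, 0), (9, 1), (9, 2), (9, 3), (11, 0), (11, 1), (11, 2), (11, 3), (12, 0), (12, 1), (12, 2), (12, 3), (14, 0), (14, 1), (14, 2), (14, 3), (15, 0), (15, 1), (15, 2), (15, 3), (16, 0), (16, 1), (16, 2), (16, 3), (17, 0), (17, 1), (17, 2), (17, 3), (19, 0), (19, 1), (19, 2), (19, 3), (20, 0), (20, 1), (20, 2), (20, 3), (22, 0), (22, 1), (22, 2), (22, 3), (23, 0), (23, 1), (23, 2), (23, 3), (24, 0), (24, 1), (24, 2), (24, 3), (25, 0), (25, 1), (25, 2), (25, 3), (27, 0), (27, 1), (27, 2), (27, 3), (28, 0), (28, 1), (28, 2), (28, 3), (30, 0), (30, 1), (30, 2), (30, 3), (31, 0), (31, 1), (31, 2), (31, 3)]

Answer: yes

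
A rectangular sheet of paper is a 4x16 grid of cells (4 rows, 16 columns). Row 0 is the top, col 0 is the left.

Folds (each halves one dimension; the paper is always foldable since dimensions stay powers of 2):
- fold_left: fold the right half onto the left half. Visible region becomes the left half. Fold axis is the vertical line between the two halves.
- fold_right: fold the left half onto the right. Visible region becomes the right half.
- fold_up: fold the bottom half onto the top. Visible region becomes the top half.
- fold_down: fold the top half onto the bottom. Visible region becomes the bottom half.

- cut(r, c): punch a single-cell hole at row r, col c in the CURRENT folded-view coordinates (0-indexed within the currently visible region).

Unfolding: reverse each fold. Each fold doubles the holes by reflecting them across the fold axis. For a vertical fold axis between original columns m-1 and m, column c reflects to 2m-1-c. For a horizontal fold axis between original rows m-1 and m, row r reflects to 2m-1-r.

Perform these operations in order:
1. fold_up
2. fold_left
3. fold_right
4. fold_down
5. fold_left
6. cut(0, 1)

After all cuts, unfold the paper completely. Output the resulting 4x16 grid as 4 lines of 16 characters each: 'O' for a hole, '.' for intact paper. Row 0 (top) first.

Op 1 fold_up: fold axis h@2; visible region now rows[0,2) x cols[0,16) = 2x16
Op 2 fold_left: fold axis v@8; visible region now rows[0,2) x cols[0,8) = 2x8
Op 3 fold_right: fold axis v@4; visible region now rows[0,2) x cols[4,8) = 2x4
Op 4 fold_down: fold axis h@1; visible region now rows[1,2) x cols[4,8) = 1x4
Op 5 fold_left: fold axis v@6; visible region now rows[1,2) x cols[4,6) = 1x2
Op 6 cut(0, 1): punch at orig (1,5); cuts so far [(1, 5)]; region rows[1,2) x cols[4,6) = 1x2
Unfold 1 (reflect across v@6): 2 holes -> [(1, 5), (1, 6)]
Unfold 2 (reflect across h@1): 4 holes -> [(0, 5), (0, 6), (1, 5), (1, 6)]
Unfold 3 (reflect across v@4): 8 holes -> [(0, 1), (0, 2), (0, 5), (0, 6), (1, 1), (1, 2), (1, 5), (1, 6)]
Unfold 4 (reflect across v@8): 16 holes -> [(0, 1), (0, 2), (0, 5), (0, 6), (0, 9), (0, 10), (0, 13), (0, 14), (1, 1), (1, 2), (1, 5), (1, 6), (1, 9), (1, 10), (1, 13), (1, 14)]
Unfold 5 (reflect across h@2): 32 holes -> [(0, 1), (0, 2), (0, 5), (0, 6), (0, 9), (0, 10), (0, 13), (0, 14), (1, 1), (1, 2), (1, 5), (1, 6), (1, 9), (1, 10), (1, 13), (1, 14), (2, 1), (2, 2), (2, 5), (2, 6), (2, 9), (2, 10), (2, 13), (2, 14), (3, 1), (3, 2), (3, 5), (3, 6), (3, 9), (3, 10), (3, 13), (3, 14)]

Answer: .OO..OO..OO..OO.
.OO..OO..OO..OO.
.OO..OO..OO..OO.
.OO..OO..OO..OO.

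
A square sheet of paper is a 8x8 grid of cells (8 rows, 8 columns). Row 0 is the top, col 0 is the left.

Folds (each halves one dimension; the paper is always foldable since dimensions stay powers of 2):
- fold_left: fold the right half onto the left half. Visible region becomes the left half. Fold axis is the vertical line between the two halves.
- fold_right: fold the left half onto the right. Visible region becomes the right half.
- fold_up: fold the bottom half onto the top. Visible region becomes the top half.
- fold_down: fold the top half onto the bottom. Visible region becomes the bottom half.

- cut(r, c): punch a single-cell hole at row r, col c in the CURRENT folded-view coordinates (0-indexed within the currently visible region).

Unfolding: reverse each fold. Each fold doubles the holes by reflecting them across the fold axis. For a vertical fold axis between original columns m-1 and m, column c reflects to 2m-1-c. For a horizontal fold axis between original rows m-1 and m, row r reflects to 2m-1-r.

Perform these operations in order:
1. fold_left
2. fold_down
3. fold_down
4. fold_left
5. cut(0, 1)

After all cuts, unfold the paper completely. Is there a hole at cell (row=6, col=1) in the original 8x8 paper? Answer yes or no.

Op 1 fold_left: fold axis v@4; visible region now rows[0,8) x cols[0,4) = 8x4
Op 2 fold_down: fold axis h@4; visible region now rows[4,8) x cols[0,4) = 4x4
Op 3 fold_down: fold axis h@6; visible region now rows[6,8) x cols[0,4) = 2x4
Op 4 fold_left: fold axis v@2; visible region now rows[6,8) x cols[0,2) = 2x2
Op 5 cut(0, 1): punch at orig (6,1); cuts so far [(6, 1)]; region rows[6,8) x cols[0,2) = 2x2
Unfold 1 (reflect across v@2): 2 holes -> [(6, 1), (6, 2)]
Unfold 2 (reflect across h@6): 4 holes -> [(5, 1), (5, 2), (6, 1), (6, 2)]
Unfold 3 (reflect across h@4): 8 holes -> [(1, 1), (1, 2), (2, 1), (2, 2), (5, 1), (5, 2), (6, 1), (6, 2)]
Unfold 4 (reflect across v@4): 16 holes -> [(1, 1), (1, 2), (1, 5), (1, 6), (2, 1), (2, 2), (2, 5), (2, 6), (5, 1), (5, 2), (5, 5), (5, 6), (6, 1), (6, 2), (6, 5), (6, 6)]
Holes: [(1, 1), (1, 2), (1, 5), (1, 6), (2, 1), (2, 2), (2, 5), (2, 6), (5, 1), (5, 2), (5, 5), (5, 6), (6, 1), (6, 2), (6, 5), (6, 6)]

Answer: yes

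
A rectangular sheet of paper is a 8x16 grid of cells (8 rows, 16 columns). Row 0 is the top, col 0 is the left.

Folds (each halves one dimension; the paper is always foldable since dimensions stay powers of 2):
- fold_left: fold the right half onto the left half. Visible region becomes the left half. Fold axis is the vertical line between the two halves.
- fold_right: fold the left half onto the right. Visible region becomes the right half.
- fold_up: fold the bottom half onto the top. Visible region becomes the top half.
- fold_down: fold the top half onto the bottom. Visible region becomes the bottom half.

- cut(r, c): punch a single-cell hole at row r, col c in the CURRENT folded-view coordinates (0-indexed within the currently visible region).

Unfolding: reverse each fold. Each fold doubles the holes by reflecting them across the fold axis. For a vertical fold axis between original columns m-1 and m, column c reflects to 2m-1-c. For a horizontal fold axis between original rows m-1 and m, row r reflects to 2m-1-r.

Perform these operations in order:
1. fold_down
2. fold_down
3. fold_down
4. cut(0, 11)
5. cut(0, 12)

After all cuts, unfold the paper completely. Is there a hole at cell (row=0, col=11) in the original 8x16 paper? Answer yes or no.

Op 1 fold_down: fold axis h@4; visible region now rows[4,8) x cols[0,16) = 4x16
Op 2 fold_down: fold axis h@6; visible region now rows[6,8) x cols[0,16) = 2x16
Op 3 fold_down: fold axis h@7; visible region now rows[7,8) x cols[0,16) = 1x16
Op 4 cut(0, 11): punch at orig (7,11); cuts so far [(7, 11)]; region rows[7,8) x cols[0,16) = 1x16
Op 5 cut(0, 12): punch at orig (7,12); cuts so far [(7, 11), (7, 12)]; region rows[7,8) x cols[0,16) = 1x16
Unfold 1 (reflect across h@7): 4 holes -> [(6, 11), (6, 12), (7, 11), (7, 12)]
Unfold 2 (reflect across h@6): 8 holes -> [(4, 11), (4, 12), (5, 11), (5, 12), (6, 11), (6, 12), (7, 11), (7, 12)]
Unfold 3 (reflect across h@4): 16 holes -> [(0, 11), (0, 12), (1, 11), (1, 12), (2, 11), (2, 12), (3, 11), (3, 12), (4, 11), (4, 12), (5, 11), (5, 12), (6, 11), (6, 12), (7, 11), (7, 12)]
Holes: [(0, 11), (0, 12), (1, 11), (1, 12), (2, 11), (2, 12), (3, 11), (3, 12), (4, 11), (4, 12), (5, 11), (5, 12), (6, 11), (6, 12), (7, 11), (7, 12)]

Answer: yes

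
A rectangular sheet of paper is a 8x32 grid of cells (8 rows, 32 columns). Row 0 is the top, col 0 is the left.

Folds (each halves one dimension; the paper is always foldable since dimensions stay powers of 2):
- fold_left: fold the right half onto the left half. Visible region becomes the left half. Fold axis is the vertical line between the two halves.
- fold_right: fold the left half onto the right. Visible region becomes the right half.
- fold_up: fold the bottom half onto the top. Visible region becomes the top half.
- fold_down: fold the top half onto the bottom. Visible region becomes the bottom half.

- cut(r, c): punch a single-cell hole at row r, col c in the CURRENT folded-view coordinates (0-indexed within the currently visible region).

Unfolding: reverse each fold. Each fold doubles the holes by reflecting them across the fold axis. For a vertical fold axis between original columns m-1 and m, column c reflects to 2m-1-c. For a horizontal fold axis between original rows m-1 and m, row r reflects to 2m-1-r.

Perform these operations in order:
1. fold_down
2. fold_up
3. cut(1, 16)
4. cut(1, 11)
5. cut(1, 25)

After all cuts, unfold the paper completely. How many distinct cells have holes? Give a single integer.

Op 1 fold_down: fold axis h@4; visible region now rows[4,8) x cols[0,32) = 4x32
Op 2 fold_up: fold axis h@6; visible region now rows[4,6) x cols[0,32) = 2x32
Op 3 cut(1, 16): punch at orig (5,16); cuts so far [(5, 16)]; region rows[4,6) x cols[0,32) = 2x32
Op 4 cut(1, 11): punch at orig (5,11); cuts so far [(5, 11), (5, 16)]; region rows[4,6) x cols[0,32) = 2x32
Op 5 cut(1, 25): punch at orig (5,25); cuts so far [(5, 11), (5, 16), (5, 25)]; region rows[4,6) x cols[0,32) = 2x32
Unfold 1 (reflect across h@6): 6 holes -> [(5, 11), (5, 16), (5, 25), (6, 11), (6, 16), (6, 25)]
Unfold 2 (reflect across h@4): 12 holes -> [(1, 11), (1, 16), (1, 25), (2, 11), (2, 16), (2, 25), (5, 11), (5, 16), (5, 25), (6, 11), (6, 16), (6, 25)]

Answer: 12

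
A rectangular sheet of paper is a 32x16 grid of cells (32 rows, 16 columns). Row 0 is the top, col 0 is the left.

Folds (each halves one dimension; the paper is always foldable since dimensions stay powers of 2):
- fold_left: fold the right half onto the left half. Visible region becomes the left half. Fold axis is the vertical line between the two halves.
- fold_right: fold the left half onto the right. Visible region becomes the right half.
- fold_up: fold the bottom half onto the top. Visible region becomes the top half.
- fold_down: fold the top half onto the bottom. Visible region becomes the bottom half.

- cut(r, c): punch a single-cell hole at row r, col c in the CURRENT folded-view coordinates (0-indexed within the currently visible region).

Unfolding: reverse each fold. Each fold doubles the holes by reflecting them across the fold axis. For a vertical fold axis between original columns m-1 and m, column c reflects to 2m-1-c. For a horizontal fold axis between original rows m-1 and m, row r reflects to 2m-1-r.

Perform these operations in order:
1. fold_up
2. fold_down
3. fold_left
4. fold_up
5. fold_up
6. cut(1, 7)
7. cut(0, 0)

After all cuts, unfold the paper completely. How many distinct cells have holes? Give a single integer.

Op 1 fold_up: fold axis h@16; visible region now rows[0,16) x cols[0,16) = 16x16
Op 2 fold_down: fold axis h@8; visible region now rows[8,16) x cols[0,16) = 8x16
Op 3 fold_left: fold axis v@8; visible region now rows[8,16) x cols[0,8) = 8x8
Op 4 fold_up: fold axis h@12; visible region now rows[8,12) x cols[0,8) = 4x8
Op 5 fold_up: fold axis h@10; visible region now rows[8,10) x cols[0,8) = 2x8
Op 6 cut(1, 7): punch at orig (9,7); cuts so far [(9, 7)]; region rows[8,10) x cols[0,8) = 2x8
Op 7 cut(0, 0): punch at orig (8,0); cuts so far [(8, 0), (9, 7)]; region rows[8,10) x cols[0,8) = 2x8
Unfold 1 (reflect across h@10): 4 holes -> [(8, 0), (9, 7), (10, 7), (11, 0)]
Unfold 2 (reflect across h@12): 8 holes -> [(8, 0), (9, 7), (10, 7), (11, 0), (12, 0), (13, 7), (14, 7), (15, 0)]
Unfold 3 (reflect across v@8): 16 holes -> [(8, 0), (8, 15), (9, 7), (9, 8), (10, 7), (10, 8), (11, 0), (11, 15), (12, 0), (12, 15), (13, 7), (13, 8), (14, 7), (14, 8), (15, 0), (15, 15)]
Unfold 4 (reflect across h@8): 32 holes -> [(0, 0), (0, 15), (1, 7), (1, 8), (2, 7), (2, 8), (3, 0), (3, 15), (4, 0), (4, 15), (5, 7), (5, 8), (6, 7), (6, 8), (7, 0), (7, 15), (8, 0), (8, 15), (9, 7), (9, 8), (10, 7), (10, 8), (11, 0), (11, 15), (12, 0), (12, 15), (13, 7), (13, 8), (14, 7), (14, 8), (15, 0), (15, 15)]
Unfold 5 (reflect across h@16): 64 holes -> [(0, 0), (0, 15), (1, 7), (1, 8), (2, 7), (2, 8), (3, 0), (3, 15), (4, 0), (4, 15), (5, 7), (5, 8), (6, 7), (6, 8), (7, 0), (7, 15), (8, 0), (8, 15), (9, 7), (9, 8), (10, 7), (10, 8), (11, 0), (11, 15), (12, 0), (12, 15), (13, 7), (13, 8), (14, 7), (14, 8), (15, 0), (15, 15), (16, 0), (16, 15), (17, 7), (17, 8), (18, 7), (18, 8), (19, 0), (19, 15), (20, 0), (20, 15), (21, 7), (21, 8), (22, 7), (22, 8), (23, 0), (23, 15), (24, 0), (24, 15), (25, 7), (25, 8), (26, 7), (26, 8), (27, 0), (27, 15), (28, 0), (28, 15), (29, 7), (29, 8), (30, 7), (30, 8), (31, 0), (31, 15)]

Answer: 64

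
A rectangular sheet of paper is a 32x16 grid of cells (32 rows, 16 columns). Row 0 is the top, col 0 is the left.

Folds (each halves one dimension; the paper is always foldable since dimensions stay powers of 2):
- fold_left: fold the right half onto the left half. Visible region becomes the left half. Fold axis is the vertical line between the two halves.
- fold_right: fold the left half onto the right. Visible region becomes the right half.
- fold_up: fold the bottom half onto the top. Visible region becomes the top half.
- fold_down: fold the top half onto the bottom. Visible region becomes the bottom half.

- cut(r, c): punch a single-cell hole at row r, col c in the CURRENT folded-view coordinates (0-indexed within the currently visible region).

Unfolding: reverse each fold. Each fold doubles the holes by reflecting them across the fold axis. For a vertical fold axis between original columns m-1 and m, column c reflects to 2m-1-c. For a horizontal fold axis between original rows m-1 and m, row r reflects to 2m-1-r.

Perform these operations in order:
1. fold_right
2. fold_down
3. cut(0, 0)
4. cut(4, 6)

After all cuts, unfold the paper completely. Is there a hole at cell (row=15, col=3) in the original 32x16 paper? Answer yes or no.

Op 1 fold_right: fold axis v@8; visible region now rows[0,32) x cols[8,16) = 32x8
Op 2 fold_down: fold axis h@16; visible region now rows[16,32) x cols[8,16) = 16x8
Op 3 cut(0, 0): punch at orig (16,8); cuts so far [(16, 8)]; region rows[16,32) x cols[8,16) = 16x8
Op 4 cut(4, 6): punch at orig (20,14); cuts so far [(16, 8), (20, 14)]; region rows[16,32) x cols[8,16) = 16x8
Unfold 1 (reflect across h@16): 4 holes -> [(11, 14), (15, 8), (16, 8), (20, 14)]
Unfold 2 (reflect across v@8): 8 holes -> [(11, 1), (11, 14), (15, 7), (15, 8), (16, 7), (16, 8), (20, 1), (20, 14)]
Holes: [(11, 1), (11, 14), (15, 7), (15, 8), (16, 7), (16, 8), (20, 1), (20, 14)]

Answer: no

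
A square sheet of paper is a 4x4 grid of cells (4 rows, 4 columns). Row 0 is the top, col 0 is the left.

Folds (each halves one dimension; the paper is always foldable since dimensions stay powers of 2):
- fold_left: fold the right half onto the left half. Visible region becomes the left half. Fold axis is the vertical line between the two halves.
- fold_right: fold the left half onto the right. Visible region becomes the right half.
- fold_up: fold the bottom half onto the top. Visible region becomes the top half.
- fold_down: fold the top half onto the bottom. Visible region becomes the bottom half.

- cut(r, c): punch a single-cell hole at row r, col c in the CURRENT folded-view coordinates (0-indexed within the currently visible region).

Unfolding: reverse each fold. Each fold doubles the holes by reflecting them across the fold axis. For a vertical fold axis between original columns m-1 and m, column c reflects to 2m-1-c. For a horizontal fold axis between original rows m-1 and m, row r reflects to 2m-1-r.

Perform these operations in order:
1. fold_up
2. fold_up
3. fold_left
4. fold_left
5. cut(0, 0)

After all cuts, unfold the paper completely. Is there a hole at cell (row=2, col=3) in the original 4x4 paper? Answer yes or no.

Op 1 fold_up: fold axis h@2; visible region now rows[0,2) x cols[0,4) = 2x4
Op 2 fold_up: fold axis h@1; visible region now rows[0,1) x cols[0,4) = 1x4
Op 3 fold_left: fold axis v@2; visible region now rows[0,1) x cols[0,2) = 1x2
Op 4 fold_left: fold axis v@1; visible region now rows[0,1) x cols[0,1) = 1x1
Op 5 cut(0, 0): punch at orig (0,0); cuts so far [(0, 0)]; region rows[0,1) x cols[0,1) = 1x1
Unfold 1 (reflect across v@1): 2 holes -> [(0, 0), (0, 1)]
Unfold 2 (reflect across v@2): 4 holes -> [(0, 0), (0, 1), (0, 2), (0, 3)]
Unfold 3 (reflect across h@1): 8 holes -> [(0, 0), (0, 1), (0, 2), (0, 3), (1, 0), (1, 1), (1, 2), (1, 3)]
Unfold 4 (reflect across h@2): 16 holes -> [(0, 0), (0, 1), (0, 2), (0, 3), (1, 0), (1, 1), (1, 2), (1, 3), (2, 0), (2, 1), (2, 2), (2, 3), (3, 0), (3, 1), (3, 2), (3, 3)]
Holes: [(0, 0), (0, 1), (0, 2), (0, 3), (1, 0), (1, 1), (1, 2), (1, 3), (2, 0), (2, 1), (2, 2), (2, 3), (3, 0), (3, 1), (3, 2), (3, 3)]

Answer: yes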